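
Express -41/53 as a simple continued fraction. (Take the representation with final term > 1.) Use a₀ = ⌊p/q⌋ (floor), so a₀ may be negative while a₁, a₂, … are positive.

[-1; 4, 2, 2, 2]

-41 = -1*53 + 12
53 = 4*12 + 5
12 = 2*5 + 2
5 = 2*2 + 1
2 = 2*1 + 0  (stop)
So -41/53 = [-1; 4, 2, 2, 2].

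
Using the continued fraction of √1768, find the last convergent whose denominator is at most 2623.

√1768 = [42; 21, 84, …] (period length 2).
Convergents:
  p_0/q_0 = 42/1
  p_1/q_1 = 883/21
  p_2/q_2 = 74214/1765
  p_3/q_3 = 1559377/37086
q_2 = 1765 ≤ 2623 < 37086 = q_3, so the answer is 74214/1765.

74214/1765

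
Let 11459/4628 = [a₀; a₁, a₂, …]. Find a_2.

9

11459 = 2·4628 + 2203   →  a_0 = 2
4628 = 2·2203 + 222   →  a_1 = 2
2203 = 9·222 + 205   →  a_2 = 9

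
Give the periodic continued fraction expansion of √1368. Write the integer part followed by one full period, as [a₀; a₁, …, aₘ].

a₀ = ⌊√1368⌋ = 36.
With m₀=0, d₀=1 and mₖ₊₁ = dₖaₖ − mₖ, dₖ₊₁ = (n − mₖ₊₁²)/dₖ, aₖ₊₁ = ⌊(a₀+mₖ₊₁)/dₖ₊₁⌋:
  k=1: m=36, d=72, a=1
  k=2: m=36, d=1, a=72
d=1 and a=2a₀=72 at k=2, so the next step gives (m, d) = (36, 72) again — its k=1 value — and the period has length 2.

[36; 1, 72]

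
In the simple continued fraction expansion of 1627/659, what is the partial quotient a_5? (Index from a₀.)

6

1627 = 2·659 + 309   →  a_0 = 2
659 = 2·309 + 41   →  a_1 = 2
309 = 7·41 + 22   →  a_2 = 7
41 = 1·22 + 19   →  a_3 = 1
22 = 1·19 + 3   →  a_4 = 1
19 = 6·3 + 1   →  a_5 = 6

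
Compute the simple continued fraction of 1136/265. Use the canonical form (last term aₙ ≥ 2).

[4; 3, 2, 18, 2]

1136 = 4·265 + 76
265 = 3·76 + 37
76 = 2·37 + 2
37 = 18·2 + 1
2 = 2·1 + 0  (stop)
So 1136/265 = [4; 3, 2, 18, 2].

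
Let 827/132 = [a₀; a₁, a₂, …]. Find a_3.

827 = 6·132 + 35   →  a_0 = 6
132 = 3·35 + 27   →  a_1 = 3
35 = 1·27 + 8   →  a_2 = 1
27 = 3·8 + 3   →  a_3 = 3

3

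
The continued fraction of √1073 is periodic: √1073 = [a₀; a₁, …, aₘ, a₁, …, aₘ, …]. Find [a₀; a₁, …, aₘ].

a₀ = ⌊√1073⌋ = 32.

[32; 1, 3, 9, 9, 3, 1, 64]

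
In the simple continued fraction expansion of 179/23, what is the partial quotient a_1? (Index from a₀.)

179 = 7·23 + 18   →  a_0 = 7
23 = 1·18 + 5   →  a_1 = 1

1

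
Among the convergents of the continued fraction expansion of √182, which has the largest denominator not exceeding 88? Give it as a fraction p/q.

715/53

√182 = [13; 2, 26, …] (period length 2).
Convergents:
  p_0/q_0 = 13/1
  p_1/q_1 = 27/2
  p_2/q_2 = 715/53
  p_3/q_3 = 1457/108
q_2 = 53 ≤ 88 < 108 = q_3, so the answer is 715/53.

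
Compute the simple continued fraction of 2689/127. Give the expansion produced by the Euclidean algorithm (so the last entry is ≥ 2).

[21; 5, 1, 3, 2, 2]

2689 = 21×127 + 22
127 = 5×22 + 17
22 = 1×17 + 5
17 = 3×5 + 2
5 = 2×2 + 1
2 = 2×1 + 0  (stop)
So 2689/127 = [21; 5, 1, 3, 2, 2].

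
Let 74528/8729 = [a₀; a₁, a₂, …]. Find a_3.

6

74528 = 8·8729 + 4696   →  a_0 = 8
8729 = 1·4696 + 4033   →  a_1 = 1
4696 = 1·4033 + 663   →  a_2 = 1
4033 = 6·663 + 55   →  a_3 = 6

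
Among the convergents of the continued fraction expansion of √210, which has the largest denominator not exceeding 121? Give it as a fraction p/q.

1681/116

√210 = [14; 2, 28, …] (period length 2).
Convergents:
  p_0/q_0 = 14/1
  p_1/q_1 = 29/2
  p_2/q_2 = 826/57
  p_3/q_3 = 1681/116
  p_4/q_4 = 47894/3305
q_3 = 116 ≤ 121 < 3305 = q_4, so the answer is 1681/116.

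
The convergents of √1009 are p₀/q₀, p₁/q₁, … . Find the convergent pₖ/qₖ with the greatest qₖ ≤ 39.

540/17

√1009 = [31; 1, 3, 3, 1, 62, …] (period length 5).
Convergents:
  p_0/q_0 = 31/1
  p_1/q_1 = 32/1
  p_2/q_2 = 127/4
  p_3/q_3 = 413/13
  p_4/q_4 = 540/17
  p_5/q_5 = 33893/1067
q_4 = 17 ≤ 39 < 1067 = q_5, so the answer is 540/17.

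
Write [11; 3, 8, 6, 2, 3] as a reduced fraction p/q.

Using pₖ = aₖpₖ₋₁ + pₖ₋₂ and qₖ = aₖqₖ₋₁ + qₖ₋₂:
  k=0: a=11, p=11, q=1
  k=1: a=3, p=34, q=3
  k=2: a=8, p=283, q=25
  k=3: a=6, p=1732, q=153
  k=4: a=2, p=3747, q=331
  k=5: a=3, p=12973, q=1146

12973/1146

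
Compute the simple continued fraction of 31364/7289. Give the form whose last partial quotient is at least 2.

31364 = 4·7289 + 2208
7289 = 3·2208 + 665
2208 = 3·665 + 213
665 = 3·213 + 26
213 = 8·26 + 5
26 = 5·5 + 1
5 = 5·1 + 0  (stop)
So 31364/7289 = [4; 3, 3, 3, 8, 5, 5].

[4; 3, 3, 3, 8, 5, 5]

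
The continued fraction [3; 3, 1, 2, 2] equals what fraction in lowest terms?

85/26

Fold from the inside: start with 2/1.
  2 + 1/2 = 5/2
  1 + 2/5 = 7/5
  3 + 5/7 = 26/7
  3 + 7/26 = 85/26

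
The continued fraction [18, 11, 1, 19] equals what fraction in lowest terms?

4322/239

Using pₖ = aₖpₖ₋₁ + pₖ₋₂ and qₖ = aₖqₖ₋₁ + qₖ₋₂:
  k=0: a=18, p=18, q=1
  k=1: a=11, p=199, q=11
  k=2: a=1, p=217, q=12
  k=3: a=19, p=4322, q=239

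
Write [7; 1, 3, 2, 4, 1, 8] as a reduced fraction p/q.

Fold from the inside: start with 8/1.
  1 + 1/8 = 9/8
  4 + 8/9 = 44/9
  2 + 9/44 = 97/44
  3 + 44/97 = 335/97
  1 + 97/335 = 432/335
  7 + 335/432 = 3359/432

3359/432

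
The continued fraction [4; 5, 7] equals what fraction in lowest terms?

151/36

Using pₖ = aₖpₖ₋₁ + pₖ₋₂ and qₖ = aₖqₖ₋₁ + qₖ₋₂:
  k=0: a=4, p=4, q=1
  k=1: a=5, p=21, q=5
  k=2: a=7, p=151, q=36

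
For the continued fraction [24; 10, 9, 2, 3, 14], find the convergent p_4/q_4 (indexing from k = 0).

16074/667

Using pₖ = aₖpₖ₋₁ + pₖ₋₂, qₖ = aₖqₖ₋₁ + qₖ₋₂ (with p₋₁=1, p₋₂=0, q₋₁=0, q₋₂=1):
  k=0: a=24, p=24, q=1
  k=1: a=10, p=241, q=10
  k=2: a=9, p=2193, q=91
  k=3: a=2, p=4627, q=192
  k=4: a=3, p=16074, q=667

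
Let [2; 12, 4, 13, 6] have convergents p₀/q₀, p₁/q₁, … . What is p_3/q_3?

Using pₖ = aₖpₖ₋₁ + pₖ₋₂, qₖ = aₖqₖ₋₁ + qₖ₋₂ (with p₋₁=1, p₋₂=0, q₋₁=0, q₋₂=1):
  k=0: a=2, p=2, q=1
  k=1: a=12, p=25, q=12
  k=2: a=4, p=102, q=49
  k=3: a=13, p=1351, q=649

1351/649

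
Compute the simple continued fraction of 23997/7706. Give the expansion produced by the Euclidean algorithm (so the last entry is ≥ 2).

[3; 8, 1, 3, 3, 2, 9, 3]

23997 = 3*7706 + 879
7706 = 8*879 + 674
879 = 1*674 + 205
674 = 3*205 + 59
205 = 3*59 + 28
59 = 2*28 + 3
28 = 9*3 + 1
3 = 3*1 + 0  (stop)
So 23997/7706 = [3; 8, 1, 3, 3, 2, 9, 3].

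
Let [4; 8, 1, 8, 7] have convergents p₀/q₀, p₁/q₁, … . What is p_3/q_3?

Using pₖ = aₖpₖ₋₁ + pₖ₋₂, qₖ = aₖqₖ₋₁ + qₖ₋₂ (with p₋₁=1, p₋₂=0, q₋₁=0, q₋₂=1):
  k=0: a=4, p=4, q=1
  k=1: a=8, p=33, q=8
  k=2: a=1, p=37, q=9
  k=3: a=8, p=329, q=80

329/80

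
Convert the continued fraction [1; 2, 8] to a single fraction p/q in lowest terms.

Using pₖ = aₖpₖ₋₁ + pₖ₋₂ and qₖ = aₖqₖ₋₁ + qₖ₋₂:
  k=0: a=1, p=1, q=1
  k=1: a=2, p=3, q=2
  k=2: a=8, p=25, q=17

25/17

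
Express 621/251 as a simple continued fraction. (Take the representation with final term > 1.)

621 = 2*251 + 119
251 = 2*119 + 13
119 = 9*13 + 2
13 = 6*2 + 1
2 = 2*1 + 0  (stop)
So 621/251 = [2; 2, 9, 6, 2].

[2; 2, 9, 6, 2]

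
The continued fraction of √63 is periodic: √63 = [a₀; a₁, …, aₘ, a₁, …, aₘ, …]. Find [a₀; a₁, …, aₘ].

a₀ = ⌊√63⌋ = 7.
With m₀=0, d₀=1 and mₖ₊₁ = dₖaₖ − mₖ, dₖ₊₁ = (n − mₖ₊₁²)/dₖ, aₖ₊₁ = ⌊(a₀+mₖ₊₁)/dₖ₊₁⌋:
  k=1: m=7, d=14, a=1
  k=2: m=7, d=1, a=14
d=1 and a=2a₀=14 at k=2, so the next step gives (m, d) = (7, 14) again — its k=1 value — and the period has length 2.

[7; 1, 14]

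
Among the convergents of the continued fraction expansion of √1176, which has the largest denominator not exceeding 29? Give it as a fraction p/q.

√1176 = [34; 3, 2, 2, 2, 3, 68, …] (period length 6).
Convergents:
  p_0/q_0 = 34/1
  p_1/q_1 = 103/3
  p_2/q_2 = 240/7
  p_3/q_3 = 583/17
  p_4/q_4 = 1406/41
q_3 = 17 ≤ 29 < 41 = q_4, so the answer is 583/17.

583/17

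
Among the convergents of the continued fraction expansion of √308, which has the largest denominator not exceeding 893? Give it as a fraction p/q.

√308 = [17; 1, 1, 4, 1, 1, 34, …] (period length 6).
Convergents:
  p_0/q_0 = 17/1
  p_1/q_1 = 18/1
  p_2/q_2 = 35/2
  p_3/q_3 = 158/9
  p_4/q_4 = 193/11
  p_5/q_5 = 351/20
  p_6/q_6 = 12127/691
  p_7/q_7 = 12478/711
  p_8/q_8 = 24605/1402
q_7 = 711 ≤ 893 < 1402 = q_8, so the answer is 12478/711.

12478/711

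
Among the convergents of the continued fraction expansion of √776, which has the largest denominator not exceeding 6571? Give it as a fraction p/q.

√776 = [27; 1, 5, 1, 54, …] (period length 4).
Convergents:
  p_0/q_0 = 27/1
  p_1/q_1 = 28/1
  p_2/q_2 = 167/6
  p_3/q_3 = 195/7
  p_4/q_4 = 10697/384
  p_5/q_5 = 10892/391
  p_6/q_6 = 65157/2339
  p_7/q_7 = 76049/2730
  p_8/q_8 = 4171803/149759
q_7 = 2730 ≤ 6571 < 149759 = q_8, so the answer is 76049/2730.

76049/2730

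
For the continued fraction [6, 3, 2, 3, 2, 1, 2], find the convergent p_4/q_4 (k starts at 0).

Using pₖ = aₖpₖ₋₁ + pₖ₋₂, qₖ = aₖqₖ₋₁ + qₖ₋₂ (with p₋₁=1, p₋₂=0, q₋₁=0, q₋₂=1):
  k=0: a=6, p=6, q=1
  k=1: a=3, p=19, q=3
  k=2: a=2, p=44, q=7
  k=3: a=3, p=151, q=24
  k=4: a=2, p=346, q=55

346/55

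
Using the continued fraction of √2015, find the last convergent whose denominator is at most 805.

35911/800

√2015 = [44; 1, 7, 1, 88, …] (period length 4).
Convergents:
  p_0/q_0 = 44/1
  p_1/q_1 = 45/1
  p_2/q_2 = 359/8
  p_3/q_3 = 404/9
  p_4/q_4 = 35911/800
  p_5/q_5 = 36315/809
q_4 = 800 ≤ 805 < 809 = q_5, so the answer is 35911/800.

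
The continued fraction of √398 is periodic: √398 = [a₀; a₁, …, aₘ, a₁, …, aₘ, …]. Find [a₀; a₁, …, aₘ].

a₀ = ⌊√398⌋ = 19.
With m₀=0, d₀=1 and mₖ₊₁ = dₖaₖ − mₖ, dₖ₊₁ = (n − mₖ₊₁²)/dₖ, aₖ₊₁ = ⌊(a₀+mₖ₊₁)/dₖ₊₁⌋:
  k=1: m=19, d=37, a=1
  k=2: m=18, d=2, a=18
  k=3: m=18, d=37, a=1
  k=4: m=19, d=1, a=38
d=1 and a=2a₀=38 at k=4, so the next step gives (m, d) = (19, 37) again — its k=1 value — and the period has length 4.

[19; 1, 18, 1, 38]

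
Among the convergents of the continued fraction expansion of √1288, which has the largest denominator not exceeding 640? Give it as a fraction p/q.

22897/638

√1288 = [35; 1, 7, 1, 70, …] (period length 4).
Convergents:
  p_0/q_0 = 35/1
  p_1/q_1 = 36/1
  p_2/q_2 = 287/8
  p_3/q_3 = 323/9
  p_4/q_4 = 22897/638
  p_5/q_5 = 23220/647
q_4 = 638 ≤ 640 < 647 = q_5, so the answer is 22897/638.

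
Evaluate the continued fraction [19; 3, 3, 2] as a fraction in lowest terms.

Fold from the inside: start with 2/1.
  3 + 1/2 = 7/2
  3 + 2/7 = 23/7
  19 + 7/23 = 444/23

444/23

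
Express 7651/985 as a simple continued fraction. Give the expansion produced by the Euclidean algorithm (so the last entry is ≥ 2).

[7; 1, 3, 3, 3, 7, 3]

7651 = 7·985 + 756
985 = 1·756 + 229
756 = 3·229 + 69
229 = 3·69 + 22
69 = 3·22 + 3
22 = 7·3 + 1
3 = 3·1 + 0  (stop)
So 7651/985 = [7; 1, 3, 3, 3, 7, 3].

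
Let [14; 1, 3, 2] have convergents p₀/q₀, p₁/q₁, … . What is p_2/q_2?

Using pₖ = aₖpₖ₋₁ + pₖ₋₂, qₖ = aₖqₖ₋₁ + qₖ₋₂ (with p₋₁=1, p₋₂=0, q₋₁=0, q₋₂=1):
  k=0: a=14, p=14, q=1
  k=1: a=1, p=15, q=1
  k=2: a=3, p=59, q=4

59/4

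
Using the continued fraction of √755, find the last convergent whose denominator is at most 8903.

132935/4838

√755 = [27; 2, 10, 2, 54, …] (period length 4).
Convergents:
  p_0/q_0 = 27/1
  p_1/q_1 = 55/2
  p_2/q_2 = 577/21
  p_3/q_3 = 1209/44
  p_4/q_4 = 65863/2397
  p_5/q_5 = 132935/4838
  p_6/q_6 = 1395213/50777
q_5 = 4838 ≤ 8903 < 50777 = q_6, so the answer is 132935/4838.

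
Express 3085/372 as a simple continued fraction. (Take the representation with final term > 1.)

[8; 3, 2, 2, 2, 1, 2, 2]

3085 = 8×372 + 109
372 = 3×109 + 45
109 = 2×45 + 19
45 = 2×19 + 7
19 = 2×7 + 5
7 = 1×5 + 2
5 = 2×2 + 1
2 = 2×1 + 0  (stop)
So 3085/372 = [8; 3, 2, 2, 2, 1, 2, 2].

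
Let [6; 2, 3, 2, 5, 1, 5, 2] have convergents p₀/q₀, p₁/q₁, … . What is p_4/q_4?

Using pₖ = aₖpₖ₋₁ + pₖ₋₂, qₖ = aₖqₖ₋₁ + qₖ₋₂ (with p₋₁=1, p₋₂=0, q₋₁=0, q₋₂=1):
  k=0: a=6, p=6, q=1
  k=1: a=2, p=13, q=2
  k=2: a=3, p=45, q=7
  k=3: a=2, p=103, q=16
  k=4: a=5, p=560, q=87

560/87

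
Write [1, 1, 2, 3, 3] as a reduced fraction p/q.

Fold from the inside: start with 3/1.
  3 + 1/3 = 10/3
  2 + 3/10 = 23/10
  1 + 10/23 = 33/23
  1 + 23/33 = 56/33

56/33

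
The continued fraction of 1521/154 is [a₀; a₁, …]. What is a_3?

1521 = 9·154 + 135   →  a_0 = 9
154 = 1·135 + 19   →  a_1 = 1
135 = 7·19 + 2   →  a_2 = 7
19 = 9·2 + 1   →  a_3 = 9

9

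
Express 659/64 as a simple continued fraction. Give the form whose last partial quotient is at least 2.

[10; 3, 2, 1, 2, 2]

659 = 10×64 + 19
64 = 3×19 + 7
19 = 2×7 + 5
7 = 1×5 + 2
5 = 2×2 + 1
2 = 2×1 + 0  (stop)
So 659/64 = [10; 3, 2, 1, 2, 2].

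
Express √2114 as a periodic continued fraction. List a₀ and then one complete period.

[45; 1, 44, 1, 90]

a₀ = ⌊√2114⌋ = 45.
With m₀=0, d₀=1 and mₖ₊₁ = dₖaₖ − mₖ, dₖ₊₁ = (n − mₖ₊₁²)/dₖ, aₖ₊₁ = ⌊(a₀+mₖ₊₁)/dₖ₊₁⌋:
  k=1: m=45, d=89, a=1
  k=2: m=44, d=2, a=44
  k=3: m=44, d=89, a=1
  k=4: m=45, d=1, a=90
d=1 and a=2a₀=90 at k=4, so the next step gives (m, d) = (45, 89) again — its k=1 value — and the period has length 4.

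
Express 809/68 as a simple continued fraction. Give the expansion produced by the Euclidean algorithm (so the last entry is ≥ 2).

[11; 1, 8, 1, 2, 2]

809 = 11·68 + 61
68 = 1·61 + 7
61 = 8·7 + 5
7 = 1·5 + 2
5 = 2·2 + 1
2 = 2·1 + 0  (stop)
So 809/68 = [11; 1, 8, 1, 2, 2].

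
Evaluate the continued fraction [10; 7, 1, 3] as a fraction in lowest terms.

Using pₖ = aₖpₖ₋₁ + pₖ₋₂ and qₖ = aₖqₖ₋₁ + qₖ₋₂:
  k=0: a=10, p=10, q=1
  k=1: a=7, p=71, q=7
  k=2: a=1, p=81, q=8
  k=3: a=3, p=314, q=31

314/31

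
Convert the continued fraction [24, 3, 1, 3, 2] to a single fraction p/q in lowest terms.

Using pₖ = aₖpₖ₋₁ + pₖ₋₂ and qₖ = aₖqₖ₋₁ + qₖ₋₂:
  k=0: a=24, p=24, q=1
  k=1: a=3, p=73, q=3
  k=2: a=1, p=97, q=4
  k=3: a=3, p=364, q=15
  k=4: a=2, p=825, q=34

825/34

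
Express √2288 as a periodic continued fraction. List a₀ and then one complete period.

a₀ = ⌊√2288⌋ = 47.
With m₀=0, d₀=1 and mₖ₊₁ = dₖaₖ − mₖ, dₖ₊₁ = (n − mₖ₊₁²)/dₖ, aₖ₊₁ = ⌊(a₀+mₖ₊₁)/dₖ₊₁⌋:
  k=1: m=47, d=79, a=1
  k=2: m=32, d=16, a=4
  k=3: m=32, d=79, a=1
  k=4: m=47, d=1, a=94
d=1 and a=2a₀=94 at k=4, so the next step gives (m, d) = (47, 79) again — its k=1 value — and the period has length 4.

[47; 1, 4, 1, 94]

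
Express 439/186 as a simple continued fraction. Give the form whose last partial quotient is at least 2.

439 = 2×186 + 67
186 = 2×67 + 52
67 = 1×52 + 15
52 = 3×15 + 7
15 = 2×7 + 1
7 = 7×1 + 0  (stop)
So 439/186 = [2; 2, 1, 3, 2, 7].

[2; 2, 1, 3, 2, 7]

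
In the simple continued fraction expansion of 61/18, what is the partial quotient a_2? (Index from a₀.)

61 = 3·18 + 7   →  a_0 = 3
18 = 2·7 + 4   →  a_1 = 2
7 = 1·4 + 3   →  a_2 = 1

1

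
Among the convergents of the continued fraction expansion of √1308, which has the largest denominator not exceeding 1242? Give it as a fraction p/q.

15660/433

√1308 = [36; 6, 72, …] (period length 2).
Convergents:
  p_0/q_0 = 36/1
  p_1/q_1 = 217/6
  p_2/q_2 = 15660/433
  p_3/q_3 = 94177/2604
q_2 = 433 ≤ 1242 < 2604 = q_3, so the answer is 15660/433.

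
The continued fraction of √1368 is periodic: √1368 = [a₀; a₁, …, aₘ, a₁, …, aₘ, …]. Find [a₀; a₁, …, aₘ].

[36; 1, 72]

a₀ = ⌊√1368⌋ = 36.
With m₀=0, d₀=1 and mₖ₊₁ = dₖaₖ − mₖ, dₖ₊₁ = (n − mₖ₊₁²)/dₖ, aₖ₊₁ = ⌊(a₀+mₖ₊₁)/dₖ₊₁⌋:
  k=1: m=36, d=72, a=1
  k=2: m=36, d=1, a=72
d=1 and a=2a₀=72 at k=2, so the next step gives (m, d) = (36, 72) again — its k=1 value — and the period has length 2.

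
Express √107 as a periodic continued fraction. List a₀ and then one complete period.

[10; 2, 1, 9, 1, 2, 20]

a₀ = ⌊√107⌋ = 10.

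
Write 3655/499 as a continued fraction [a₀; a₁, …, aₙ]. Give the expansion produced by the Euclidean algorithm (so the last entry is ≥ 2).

3655 = 7×499 + 162
499 = 3×162 + 13
162 = 12×13 + 6
13 = 2×6 + 1
6 = 6×1 + 0  (stop)
So 3655/499 = [7; 3, 12, 2, 6].

[7; 3, 12, 2, 6]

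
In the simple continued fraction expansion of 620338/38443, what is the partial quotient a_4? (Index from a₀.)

1

620338 = 16·38443 + 5250   →  a_0 = 16
38443 = 7·5250 + 1693   →  a_1 = 7
5250 = 3·1693 + 171   →  a_2 = 3
1693 = 9·171 + 154   →  a_3 = 9
171 = 1·154 + 17   →  a_4 = 1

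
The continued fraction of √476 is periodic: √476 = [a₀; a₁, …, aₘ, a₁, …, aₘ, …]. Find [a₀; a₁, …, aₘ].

[21; 1, 4, 2, 10, 2, 4, 1, 42]

a₀ = ⌊√476⌋ = 21.
With m₀=0, d₀=1 and mₖ₊₁ = dₖaₖ − mₖ, dₖ₊₁ = (n − mₖ₊₁²)/dₖ, aₖ₊₁ = ⌊(a₀+mₖ₊₁)/dₖ₊₁⌋:
  k=1: m=21, d=35, a=1
  k=2: m=14, d=8, a=4
  k=3: m=18, d=19, a=2
  k=4: m=20, d=4, a=10
  k=5: m=20, d=19, a=2
  k=6: m=18, d=8, a=4
  k=7: m=14, d=35, a=1
  k=8: m=21, d=1, a=42
d=1 and a=2a₀=42 at k=8, so the next step gives (m, d) = (21, 35) again — its k=1 value — and the period has length 8.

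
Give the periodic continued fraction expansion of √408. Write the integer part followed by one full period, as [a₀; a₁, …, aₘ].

[20; 5, 40]

a₀ = ⌊√408⌋ = 20.
With m₀=0, d₀=1 and mₖ₊₁ = dₖaₖ − mₖ, dₖ₊₁ = (n − mₖ₊₁²)/dₖ, aₖ₊₁ = ⌊(a₀+mₖ₊₁)/dₖ₊₁⌋:
  k=1: m=20, d=8, a=5
  k=2: m=20, d=1, a=40
d=1 and a=2a₀=40 at k=2, so the next step gives (m, d) = (20, 8) again — its k=1 value — and the period has length 2.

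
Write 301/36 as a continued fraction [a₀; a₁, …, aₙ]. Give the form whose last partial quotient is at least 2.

[8; 2, 1, 3, 3]

301 = 8·36 + 13
36 = 2·13 + 10
13 = 1·10 + 3
10 = 3·3 + 1
3 = 3·1 + 0  (stop)
So 301/36 = [8; 2, 1, 3, 3].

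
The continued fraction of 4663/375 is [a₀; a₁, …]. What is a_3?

4663 = 12·375 + 163   →  a_0 = 12
375 = 2·163 + 49   →  a_1 = 2
163 = 3·49 + 16   →  a_2 = 3
49 = 3·16 + 1   →  a_3 = 3

3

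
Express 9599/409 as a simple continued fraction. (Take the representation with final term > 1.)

9599 = 23×409 + 192
409 = 2×192 + 25
192 = 7×25 + 17
25 = 1×17 + 8
17 = 2×8 + 1
8 = 8×1 + 0  (stop)
So 9599/409 = [23; 2, 7, 1, 2, 8].

[23; 2, 7, 1, 2, 8]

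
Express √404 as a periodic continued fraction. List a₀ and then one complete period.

[20; 10, 40]

a₀ = ⌊√404⌋ = 20.
With m₀=0, d₀=1 and mₖ₊₁ = dₖaₖ − mₖ, dₖ₊₁ = (n − mₖ₊₁²)/dₖ, aₖ₊₁ = ⌊(a₀+mₖ₊₁)/dₖ₊₁⌋:
  k=1: m=20, d=4, a=10
  k=2: m=20, d=1, a=40
d=1 and a=2a₀=40 at k=2, so the next step gives (m, d) = (20, 4) again — its k=1 value — and the period has length 2.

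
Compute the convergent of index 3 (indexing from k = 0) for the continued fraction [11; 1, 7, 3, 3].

Using pₖ = aₖpₖ₋₁ + pₖ₋₂, qₖ = aₖqₖ₋₁ + qₖ₋₂ (with p₋₁=1, p₋₂=0, q₋₁=0, q₋₂=1):
  k=0: a=11, p=11, q=1
  k=1: a=1, p=12, q=1
  k=2: a=7, p=95, q=8
  k=3: a=3, p=297, q=25

297/25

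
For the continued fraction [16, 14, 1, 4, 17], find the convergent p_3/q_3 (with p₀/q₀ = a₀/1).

1189/74

Using pₖ = aₖpₖ₋₁ + pₖ₋₂, qₖ = aₖqₖ₋₁ + qₖ₋₂ (with p₋₁=1, p₋₂=0, q₋₁=0, q₋₂=1):
  k=0: a=16, p=16, q=1
  k=1: a=14, p=225, q=14
  k=2: a=1, p=241, q=15
  k=3: a=4, p=1189, q=74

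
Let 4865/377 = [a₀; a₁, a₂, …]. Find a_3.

4865 = 12·377 + 341   →  a_0 = 12
377 = 1·341 + 36   →  a_1 = 1
341 = 9·36 + 17   →  a_2 = 9
36 = 2·17 + 2   →  a_3 = 2

2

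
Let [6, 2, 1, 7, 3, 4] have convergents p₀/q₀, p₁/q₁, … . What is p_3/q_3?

146/23

Using pₖ = aₖpₖ₋₁ + pₖ₋₂, qₖ = aₖqₖ₋₁ + qₖ₋₂ (with p₋₁=1, p₋₂=0, q₋₁=0, q₋₂=1):
  k=0: a=6, p=6, q=1
  k=1: a=2, p=13, q=2
  k=2: a=1, p=19, q=3
  k=3: a=7, p=146, q=23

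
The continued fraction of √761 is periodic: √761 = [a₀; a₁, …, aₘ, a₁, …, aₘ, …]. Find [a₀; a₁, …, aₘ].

a₀ = ⌊√761⌋ = 27.
With m₀=0, d₀=1 and mₖ₊₁ = dₖaₖ − mₖ, dₖ₊₁ = (n − mₖ₊₁²)/dₖ, aₖ₊₁ = ⌊(a₀+mₖ₊₁)/dₖ₊₁⌋:
  k=1: m=27, d=32, a=1
  k=2: m=5, d=23, a=1
  k=3: m=18, d=19, a=2
  k=4: m=20, d=19, a=2
  k=5: m=18, d=23, a=1
  k=6: m=5, d=32, a=1
  k=7: m=27, d=1, a=54
d=1 and a=2a₀=54 at k=7, so the next step gives (m, d) = (27, 32) again — its k=1 value — and the period has length 7.

[27; 1, 1, 2, 2, 1, 1, 54]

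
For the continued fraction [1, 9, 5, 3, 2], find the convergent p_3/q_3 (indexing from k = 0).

163/147

Using pₖ = aₖpₖ₋₁ + pₖ₋₂, qₖ = aₖqₖ₋₁ + qₖ₋₂ (with p₋₁=1, p₋₂=0, q₋₁=0, q₋₂=1):
  k=0: a=1, p=1, q=1
  k=1: a=9, p=10, q=9
  k=2: a=5, p=51, q=46
  k=3: a=3, p=163, q=147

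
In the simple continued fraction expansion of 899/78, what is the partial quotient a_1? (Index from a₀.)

899 = 11·78 + 41   →  a_0 = 11
78 = 1·41 + 37   →  a_1 = 1

1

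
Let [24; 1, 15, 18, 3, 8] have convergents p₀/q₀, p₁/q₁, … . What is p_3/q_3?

7207/289

Using pₖ = aₖpₖ₋₁ + pₖ₋₂, qₖ = aₖqₖ₋₁ + qₖ₋₂ (with p₋₁=1, p₋₂=0, q₋₁=0, q₋₂=1):
  k=0: a=24, p=24, q=1
  k=1: a=1, p=25, q=1
  k=2: a=15, p=399, q=16
  k=3: a=18, p=7207, q=289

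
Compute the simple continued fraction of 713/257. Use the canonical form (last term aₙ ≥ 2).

[2; 1, 3, 2, 3, 8]

713 = 2*257 + 199
257 = 1*199 + 58
199 = 3*58 + 25
58 = 2*25 + 8
25 = 3*8 + 1
8 = 8*1 + 0  (stop)
So 713/257 = [2; 1, 3, 2, 3, 8].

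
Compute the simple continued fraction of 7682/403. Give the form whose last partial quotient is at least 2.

[19; 16, 8, 3]

7682 = 19×403 + 25
403 = 16×25 + 3
25 = 8×3 + 1
3 = 3×1 + 0  (stop)
So 7682/403 = [19; 16, 8, 3].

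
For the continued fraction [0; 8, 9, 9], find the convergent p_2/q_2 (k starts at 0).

Using pₖ = aₖpₖ₋₁ + pₖ₋₂, qₖ = aₖqₖ₋₁ + qₖ₋₂ (with p₋₁=1, p₋₂=0, q₋₁=0, q₋₂=1):
  k=0: a=0, p=0, q=1
  k=1: a=8, p=1, q=8
  k=2: a=9, p=9, q=73

9/73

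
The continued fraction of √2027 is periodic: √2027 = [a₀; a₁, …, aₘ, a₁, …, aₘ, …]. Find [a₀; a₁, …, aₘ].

a₀ = ⌊√2027⌋ = 45.
With m₀=0, d₀=1 and mₖ₊₁ = dₖaₖ − mₖ, dₖ₊₁ = (n − mₖ₊₁²)/dₖ, aₖ₊₁ = ⌊(a₀+mₖ₊₁)/dₖ₊₁⌋:
  k=1: m=45, d=2, a=45
  k=2: m=45, d=1, a=90
d=1 and a=2a₀=90 at k=2, so the next step gives (m, d) = (45, 2) again — its k=1 value — and the period has length 2.

[45; 45, 90]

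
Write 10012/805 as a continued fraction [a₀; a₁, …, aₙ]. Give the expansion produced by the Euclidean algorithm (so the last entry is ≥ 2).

10012 = 12×805 + 352
805 = 2×352 + 101
352 = 3×101 + 49
101 = 2×49 + 3
49 = 16×3 + 1
3 = 3×1 + 0  (stop)
So 10012/805 = [12; 2, 3, 2, 16, 3].

[12; 2, 3, 2, 16, 3]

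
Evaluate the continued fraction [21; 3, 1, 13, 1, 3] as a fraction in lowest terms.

4931/232

Using pₖ = aₖpₖ₋₁ + pₖ₋₂ and qₖ = aₖqₖ₋₁ + qₖ₋₂:
  k=0: a=21, p=21, q=1
  k=1: a=3, p=64, q=3
  k=2: a=1, p=85, q=4
  k=3: a=13, p=1169, q=55
  k=4: a=1, p=1254, q=59
  k=5: a=3, p=4931, q=232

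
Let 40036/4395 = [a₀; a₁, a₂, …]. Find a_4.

2

40036 = 9·4395 + 481   →  a_0 = 9
4395 = 9·481 + 66   →  a_1 = 9
481 = 7·66 + 19   →  a_2 = 7
66 = 3·19 + 9   →  a_3 = 3
19 = 2·9 + 1   →  a_4 = 2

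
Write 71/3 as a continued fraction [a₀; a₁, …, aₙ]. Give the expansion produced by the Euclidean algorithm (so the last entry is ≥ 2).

71 = 23×3 + 2
3 = 1×2 + 1
2 = 2×1 + 0  (stop)
So 71/3 = [23; 1, 2].

[23; 1, 2]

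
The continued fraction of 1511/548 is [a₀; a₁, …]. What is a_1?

1511 = 2·548 + 415   →  a_0 = 2
548 = 1·415 + 133   →  a_1 = 1

1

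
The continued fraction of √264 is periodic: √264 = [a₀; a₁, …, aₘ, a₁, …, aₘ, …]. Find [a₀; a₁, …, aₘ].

[16; 4, 32]

a₀ = ⌊√264⌋ = 16.
With m₀=0, d₀=1 and mₖ₊₁ = dₖaₖ − mₖ, dₖ₊₁ = (n − mₖ₊₁²)/dₖ, aₖ₊₁ = ⌊(a₀+mₖ₊₁)/dₖ₊₁⌋:
  k=1: m=16, d=8, a=4
  k=2: m=16, d=1, a=32
d=1 and a=2a₀=32 at k=2, so the next step gives (m, d) = (16, 8) again — its k=1 value — and the period has length 2.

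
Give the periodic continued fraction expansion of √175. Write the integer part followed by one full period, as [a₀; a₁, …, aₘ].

[13; 4, 2, 1, 2, 4, 26]

a₀ = ⌊√175⌋ = 13.
With m₀=0, d₀=1 and mₖ₊₁ = dₖaₖ − mₖ, dₖ₊₁ = (n − mₖ₊₁²)/dₖ, aₖ₊₁ = ⌊(a₀+mₖ₊₁)/dₖ₊₁⌋:
  k=1: m=13, d=6, a=4
  k=2: m=11, d=9, a=2
  k=3: m=7, d=14, a=1
  k=4: m=7, d=9, a=2
  k=5: m=11, d=6, a=4
  k=6: m=13, d=1, a=26
d=1 and a=2a₀=26 at k=6, so the next step gives (m, d) = (13, 6) again — its k=1 value — and the period has length 6.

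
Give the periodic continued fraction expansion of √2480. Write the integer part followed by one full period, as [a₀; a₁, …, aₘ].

a₀ = ⌊√2480⌋ = 49.
With m₀=0, d₀=1 and mₖ₊₁ = dₖaₖ − mₖ, dₖ₊₁ = (n − mₖ₊₁²)/dₖ, aₖ₊₁ = ⌊(a₀+mₖ₊₁)/dₖ₊₁⌋:
  k=1: m=49, d=79, a=1
  k=2: m=30, d=20, a=3
  k=3: m=30, d=79, a=1
  k=4: m=49, d=1, a=98
d=1 and a=2a₀=98 at k=4, so the next step gives (m, d) = (49, 79) again — its k=1 value — and the period has length 4.

[49; 1, 3, 1, 98]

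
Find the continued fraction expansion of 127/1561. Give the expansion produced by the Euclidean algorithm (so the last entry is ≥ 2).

127 = 0×1561 + 127
1561 = 12×127 + 37
127 = 3×37 + 16
37 = 2×16 + 5
16 = 3×5 + 1
5 = 5×1 + 0  (stop)
So 127/1561 = [0; 12, 3, 2, 3, 5].

[0; 12, 3, 2, 3, 5]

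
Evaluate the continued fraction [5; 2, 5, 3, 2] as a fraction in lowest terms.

442/81

Fold from the inside: start with 2/1.
  3 + 1/2 = 7/2
  5 + 2/7 = 37/7
  2 + 7/37 = 81/37
  5 + 37/81 = 442/81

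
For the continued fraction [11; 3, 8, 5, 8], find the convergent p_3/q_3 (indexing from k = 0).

Using pₖ = aₖpₖ₋₁ + pₖ₋₂, qₖ = aₖqₖ₋₁ + qₖ₋₂ (with p₋₁=1, p₋₂=0, q₋₁=0, q₋₂=1):
  k=0: a=11, p=11, q=1
  k=1: a=3, p=34, q=3
  k=2: a=8, p=283, q=25
  k=3: a=5, p=1449, q=128

1449/128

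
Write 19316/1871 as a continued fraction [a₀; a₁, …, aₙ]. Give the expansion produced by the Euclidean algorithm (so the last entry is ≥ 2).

[10; 3, 11, 2, 3, 3, 2]

19316 = 10×1871 + 606
1871 = 3×606 + 53
606 = 11×53 + 23
53 = 2×23 + 7
23 = 3×7 + 2
7 = 3×2 + 1
2 = 2×1 + 0  (stop)
So 19316/1871 = [10; 3, 11, 2, 3, 3, 2].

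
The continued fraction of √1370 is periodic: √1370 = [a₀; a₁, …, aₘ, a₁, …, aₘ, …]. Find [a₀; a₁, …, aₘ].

[37; 74]

a₀ = ⌊√1370⌋ = 37.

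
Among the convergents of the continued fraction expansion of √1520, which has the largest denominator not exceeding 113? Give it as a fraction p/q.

√1520 = [38; 1, 76, …] (period length 2).
Convergents:
  p_0/q_0 = 38/1
  p_1/q_1 = 39/1
  p_2/q_2 = 3002/77
  p_3/q_3 = 3041/78
  p_4/q_4 = 234118/6005
q_3 = 78 ≤ 113 < 6005 = q_4, so the answer is 3041/78.

3041/78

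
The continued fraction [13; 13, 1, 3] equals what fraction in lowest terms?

719/55

Using pₖ = aₖpₖ₋₁ + pₖ₋₂ and qₖ = aₖqₖ₋₁ + qₖ₋₂:
  k=0: a=13, p=13, q=1
  k=1: a=13, p=170, q=13
  k=2: a=1, p=183, q=14
  k=3: a=3, p=719, q=55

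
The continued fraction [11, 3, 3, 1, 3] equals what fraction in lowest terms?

554/49

Using pₖ = aₖpₖ₋₁ + pₖ₋₂ and qₖ = aₖqₖ₋₁ + qₖ₋₂:
  k=0: a=11, p=11, q=1
  k=1: a=3, p=34, q=3
  k=2: a=3, p=113, q=10
  k=3: a=1, p=147, q=13
  k=4: a=3, p=554, q=49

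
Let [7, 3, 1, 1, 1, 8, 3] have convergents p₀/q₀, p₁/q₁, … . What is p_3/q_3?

Using pₖ = aₖpₖ₋₁ + pₖ₋₂, qₖ = aₖqₖ₋₁ + qₖ₋₂ (with p₋₁=1, p₋₂=0, q₋₁=0, q₋₂=1):
  k=0: a=7, p=7, q=1
  k=1: a=3, p=22, q=3
  k=2: a=1, p=29, q=4
  k=3: a=1, p=51, q=7

51/7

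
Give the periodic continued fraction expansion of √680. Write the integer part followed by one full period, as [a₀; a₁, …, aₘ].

a₀ = ⌊√680⌋ = 26.
With m₀=0, d₀=1 and mₖ₊₁ = dₖaₖ − mₖ, dₖ₊₁ = (n − mₖ₊₁²)/dₖ, aₖ₊₁ = ⌊(a₀+mₖ₊₁)/dₖ₊₁⌋:
  k=1: m=26, d=4, a=13
  k=2: m=26, d=1, a=52
d=1 and a=2a₀=52 at k=2, so the next step gives (m, d) = (26, 4) again — its k=1 value — and the period has length 2.

[26; 13, 52]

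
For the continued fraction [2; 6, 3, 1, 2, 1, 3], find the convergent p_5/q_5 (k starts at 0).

Using pₖ = aₖpₖ₋₁ + pₖ₋₂, qₖ = aₖqₖ₋₁ + qₖ₋₂ (with p₋₁=1, p₋₂=0, q₋₁=0, q₋₂=1):
  k=0: a=2, p=2, q=1
  k=1: a=6, p=13, q=6
  k=2: a=3, p=41, q=19
  k=3: a=1, p=54, q=25
  k=4: a=2, p=149, q=69
  k=5: a=1, p=203, q=94

203/94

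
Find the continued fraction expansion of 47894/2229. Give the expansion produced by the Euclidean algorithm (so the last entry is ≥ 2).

47894 = 21·2229 + 1085
2229 = 2·1085 + 59
1085 = 18·59 + 23
59 = 2·23 + 13
23 = 1·13 + 10
13 = 1·10 + 3
10 = 3·3 + 1
3 = 3·1 + 0  (stop)
So 47894/2229 = [21; 2, 18, 2, 1, 1, 3, 3].

[21; 2, 18, 2, 1, 1, 3, 3]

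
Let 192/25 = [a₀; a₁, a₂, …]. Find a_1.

1

192 = 7·25 + 17   →  a_0 = 7
25 = 1·17 + 8   →  a_1 = 1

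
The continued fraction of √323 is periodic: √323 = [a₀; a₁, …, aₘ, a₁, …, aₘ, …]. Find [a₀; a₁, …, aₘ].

[17; 1, 34]

a₀ = ⌊√323⌋ = 17.
With m₀=0, d₀=1 and mₖ₊₁ = dₖaₖ − mₖ, dₖ₊₁ = (n − mₖ₊₁²)/dₖ, aₖ₊₁ = ⌊(a₀+mₖ₊₁)/dₖ₊₁⌋:
  k=1: m=17, d=34, a=1
  k=2: m=17, d=1, a=34
d=1 and a=2a₀=34 at k=2, so the next step gives (m, d) = (17, 34) again — its k=1 value — and the period has length 2.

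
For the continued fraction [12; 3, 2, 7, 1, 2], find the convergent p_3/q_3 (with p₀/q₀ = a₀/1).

639/52

Using pₖ = aₖpₖ₋₁ + pₖ₋₂, qₖ = aₖqₖ₋₁ + qₖ₋₂ (with p₋₁=1, p₋₂=0, q₋₁=0, q₋₂=1):
  k=0: a=12, p=12, q=1
  k=1: a=3, p=37, q=3
  k=2: a=2, p=86, q=7
  k=3: a=7, p=639, q=52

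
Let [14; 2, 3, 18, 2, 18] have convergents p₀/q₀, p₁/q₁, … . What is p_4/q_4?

3795/263

Using pₖ = aₖpₖ₋₁ + pₖ₋₂, qₖ = aₖqₖ₋₁ + qₖ₋₂ (with p₋₁=1, p₋₂=0, q₋₁=0, q₋₂=1):
  k=0: a=14, p=14, q=1
  k=1: a=2, p=29, q=2
  k=2: a=3, p=101, q=7
  k=3: a=18, p=1847, q=128
  k=4: a=2, p=3795, q=263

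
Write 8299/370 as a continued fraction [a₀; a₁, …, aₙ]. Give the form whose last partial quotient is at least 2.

[22; 2, 3, 17, 3]

8299 = 22*370 + 159
370 = 2*159 + 52
159 = 3*52 + 3
52 = 17*3 + 1
3 = 3*1 + 0  (stop)
So 8299/370 = [22; 2, 3, 17, 3].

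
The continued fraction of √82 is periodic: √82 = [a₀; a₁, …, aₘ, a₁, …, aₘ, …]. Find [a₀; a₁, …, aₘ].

[9; 18]

a₀ = ⌊√82⌋ = 9.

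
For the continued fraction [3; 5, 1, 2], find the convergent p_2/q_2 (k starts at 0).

Using pₖ = aₖpₖ₋₁ + pₖ₋₂, qₖ = aₖqₖ₋₁ + qₖ₋₂ (with p₋₁=1, p₋₂=0, q₋₁=0, q₋₂=1):
  k=0: a=3, p=3, q=1
  k=1: a=5, p=16, q=5
  k=2: a=1, p=19, q=6

19/6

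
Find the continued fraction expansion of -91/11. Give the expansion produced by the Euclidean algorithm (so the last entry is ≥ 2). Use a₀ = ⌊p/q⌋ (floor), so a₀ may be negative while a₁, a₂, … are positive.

[-9; 1, 2, 1, 2]

-91 = -9×11 + 8
11 = 1×8 + 3
8 = 2×3 + 2
3 = 1×2 + 1
2 = 2×1 + 0  (stop)
So -91/11 = [-9; 1, 2, 1, 2].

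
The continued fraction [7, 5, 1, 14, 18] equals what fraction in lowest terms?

11527/1608

Fold from the inside: start with 18/1.
  14 + 1/18 = 253/18
  1 + 18/253 = 271/253
  5 + 253/271 = 1608/271
  7 + 271/1608 = 11527/1608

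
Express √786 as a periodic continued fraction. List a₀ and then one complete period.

[28; 28, 56]

a₀ = ⌊√786⌋ = 28.
With m₀=0, d₀=1 and mₖ₊₁ = dₖaₖ − mₖ, dₖ₊₁ = (n − mₖ₊₁²)/dₖ, aₖ₊₁ = ⌊(a₀+mₖ₊₁)/dₖ₊₁⌋:
  k=1: m=28, d=2, a=28
  k=2: m=28, d=1, a=56
d=1 and a=2a₀=56 at k=2, so the next step gives (m, d) = (28, 2) again — its k=1 value — and the period has length 2.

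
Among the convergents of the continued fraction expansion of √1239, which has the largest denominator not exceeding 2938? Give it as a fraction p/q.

√1239 = [35; 5, 70, …] (period length 2).
Convergents:
  p_0/q_0 = 35/1
  p_1/q_1 = 176/5
  p_2/q_2 = 12355/351
  p_3/q_3 = 61951/1760
  p_4/q_4 = 4348925/123551
q_3 = 1760 ≤ 2938 < 123551 = q_4, so the answer is 61951/1760.

61951/1760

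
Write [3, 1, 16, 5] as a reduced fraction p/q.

Fold from the inside: start with 5/1.
  16 + 1/5 = 81/5
  1 + 5/81 = 86/81
  3 + 81/86 = 339/86

339/86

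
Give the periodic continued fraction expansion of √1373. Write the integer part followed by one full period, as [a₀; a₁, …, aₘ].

a₀ = ⌊√1373⌋ = 37.
With m₀=0, d₀=1 and mₖ₊₁ = dₖaₖ − mₖ, dₖ₊₁ = (n − mₖ₊₁²)/dₖ, aₖ₊₁ = ⌊(a₀+mₖ₊₁)/dₖ₊₁⌋:
  k=1: m=37, d=4, a=18
  k=2: m=35, d=37, a=1
  k=3: m=2, d=37, a=1
  k=4: m=35, d=4, a=18
  k=5: m=37, d=1, a=74
d=1 and a=2a₀=74 at k=5, so the next step gives (m, d) = (37, 4) again — its k=1 value — and the period has length 5.

[37; 18, 1, 1, 18, 74]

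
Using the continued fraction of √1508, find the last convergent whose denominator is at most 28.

√1508 = [38; 1, 4, 1, 76, …] (period length 4).
Convergents:
  p_0/q_0 = 38/1
  p_1/q_1 = 39/1
  p_2/q_2 = 194/5
  p_3/q_3 = 233/6
  p_4/q_4 = 17902/461
q_3 = 6 ≤ 28 < 461 = q_4, so the answer is 233/6.

233/6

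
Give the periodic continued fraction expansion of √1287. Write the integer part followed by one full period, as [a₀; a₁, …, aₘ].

[35; 1, 6, 1, 70]

a₀ = ⌊√1287⌋ = 35.
With m₀=0, d₀=1 and mₖ₊₁ = dₖaₖ − mₖ, dₖ₊₁ = (n − mₖ₊₁²)/dₖ, aₖ₊₁ = ⌊(a₀+mₖ₊₁)/dₖ₊₁⌋:
  k=1: m=35, d=62, a=1
  k=2: m=27, d=9, a=6
  k=3: m=27, d=62, a=1
  k=4: m=35, d=1, a=70
d=1 and a=2a₀=70 at k=4, so the next step gives (m, d) = (35, 62) again — its k=1 value — and the period has length 4.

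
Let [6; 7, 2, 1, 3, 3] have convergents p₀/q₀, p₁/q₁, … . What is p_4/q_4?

Using pₖ = aₖpₖ₋₁ + pₖ₋₂, qₖ = aₖqₖ₋₁ + qₖ₋₂ (with p₋₁=1, p₋₂=0, q₋₁=0, q₋₂=1):
  k=0: a=6, p=6, q=1
  k=1: a=7, p=43, q=7
  k=2: a=2, p=92, q=15
  k=3: a=1, p=135, q=22
  k=4: a=3, p=497, q=81

497/81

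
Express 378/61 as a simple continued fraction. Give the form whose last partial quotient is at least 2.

[6; 5, 12]

378 = 6×61 + 12
61 = 5×12 + 1
12 = 12×1 + 0  (stop)
So 378/61 = [6; 5, 12].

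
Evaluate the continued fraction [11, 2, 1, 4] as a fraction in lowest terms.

Fold from the inside: start with 4/1.
  1 + 1/4 = 5/4
  2 + 4/5 = 14/5
  11 + 5/14 = 159/14

159/14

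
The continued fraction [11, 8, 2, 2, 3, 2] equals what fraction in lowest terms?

3647/328

Using pₖ = aₖpₖ₋₁ + pₖ₋₂ and qₖ = aₖqₖ₋₁ + qₖ₋₂:
  k=0: a=11, p=11, q=1
  k=1: a=8, p=89, q=8
  k=2: a=2, p=189, q=17
  k=3: a=2, p=467, q=42
  k=4: a=3, p=1590, q=143
  k=5: a=2, p=3647, q=328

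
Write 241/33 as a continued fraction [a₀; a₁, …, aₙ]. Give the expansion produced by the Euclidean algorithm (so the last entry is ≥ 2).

[7; 3, 3, 3]

241 = 7·33 + 10
33 = 3·10 + 3
10 = 3·3 + 1
3 = 3·1 + 0  (stop)
So 241/33 = [7; 3, 3, 3].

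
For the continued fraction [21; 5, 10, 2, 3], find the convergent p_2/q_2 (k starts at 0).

1081/51

Using pₖ = aₖpₖ₋₁ + pₖ₋₂, qₖ = aₖqₖ₋₁ + qₖ₋₂ (with p₋₁=1, p₋₂=0, q₋₁=0, q₋₂=1):
  k=0: a=21, p=21, q=1
  k=1: a=5, p=106, q=5
  k=2: a=10, p=1081, q=51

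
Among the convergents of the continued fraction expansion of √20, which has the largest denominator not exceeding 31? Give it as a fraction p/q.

76/17

√20 = [4; 2, 8, …] (period length 2).
Convergents:
  p_0/q_0 = 4/1
  p_1/q_1 = 9/2
  p_2/q_2 = 76/17
  p_3/q_3 = 161/36
q_2 = 17 ≤ 31 < 36 = q_3, so the answer is 76/17.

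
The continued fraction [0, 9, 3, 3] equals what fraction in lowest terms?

Fold from the inside: start with 3/1.
  3 + 1/3 = 10/3
  9 + 3/10 = 93/10
  0 + 10/93 = 10/93

10/93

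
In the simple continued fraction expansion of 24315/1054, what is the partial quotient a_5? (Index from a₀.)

24315 = 23·1054 + 73   →  a_0 = 23
1054 = 14·73 + 32   →  a_1 = 14
73 = 2·32 + 9   →  a_2 = 2
32 = 3·9 + 5   →  a_3 = 3
9 = 1·5 + 4   →  a_4 = 1
5 = 1·4 + 1   →  a_5 = 1

1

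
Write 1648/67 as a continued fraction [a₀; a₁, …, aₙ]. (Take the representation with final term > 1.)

[24; 1, 1, 2, 13]

1648 = 24*67 + 40
67 = 1*40 + 27
40 = 1*27 + 13
27 = 2*13 + 1
13 = 13*1 + 0  (stop)
So 1648/67 = [24; 1, 1, 2, 13].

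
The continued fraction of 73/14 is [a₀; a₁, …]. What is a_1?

73 = 5·14 + 3   →  a_0 = 5
14 = 4·3 + 2   →  a_1 = 4

4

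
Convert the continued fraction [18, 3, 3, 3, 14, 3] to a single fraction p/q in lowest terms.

26521/1449

Using pₖ = aₖpₖ₋₁ + pₖ₋₂ and qₖ = aₖqₖ₋₁ + qₖ₋₂:
  k=0: a=18, p=18, q=1
  k=1: a=3, p=55, q=3
  k=2: a=3, p=183, q=10
  k=3: a=3, p=604, q=33
  k=4: a=14, p=8639, q=472
  k=5: a=3, p=26521, q=1449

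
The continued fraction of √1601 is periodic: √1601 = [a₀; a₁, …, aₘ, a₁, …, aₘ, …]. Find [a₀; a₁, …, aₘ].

[40; 80]

a₀ = ⌊√1601⌋ = 40.
With m₀=0, d₀=1 and mₖ₊₁ = dₖaₖ − mₖ, dₖ₊₁ = (n − mₖ₊₁²)/dₖ, aₖ₊₁ = ⌊(a₀+mₖ₊₁)/dₖ₊₁⌋:
  k=1: m=40, d=1, a=80
d=1 and a=2a₀=80 at k=1, so the next step gives (m, d) = (40, 1) again — its k=1 value — and the period has length 1.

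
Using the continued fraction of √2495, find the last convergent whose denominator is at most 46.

999/20

√2495 = [49; 1, 18, 1, 98, …] (period length 4).
Convergents:
  p_0/q_0 = 49/1
  p_1/q_1 = 50/1
  p_2/q_2 = 949/19
  p_3/q_3 = 999/20
  p_4/q_4 = 98851/1979
q_3 = 20 ≤ 46 < 1979 = q_4, so the answer is 999/20.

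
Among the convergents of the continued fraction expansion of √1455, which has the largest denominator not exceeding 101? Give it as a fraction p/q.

√1455 = [38; 6, 1, 11, 1, 6, 76, …] (period length 6).
Convergents:
  p_0/q_0 = 38/1
  p_1/q_1 = 229/6
  p_2/q_2 = 267/7
  p_3/q_3 = 3166/83
  p_4/q_4 = 3433/90
  p_5/q_5 = 23764/623
q_4 = 90 ≤ 101 < 623 = q_5, so the answer is 3433/90.

3433/90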